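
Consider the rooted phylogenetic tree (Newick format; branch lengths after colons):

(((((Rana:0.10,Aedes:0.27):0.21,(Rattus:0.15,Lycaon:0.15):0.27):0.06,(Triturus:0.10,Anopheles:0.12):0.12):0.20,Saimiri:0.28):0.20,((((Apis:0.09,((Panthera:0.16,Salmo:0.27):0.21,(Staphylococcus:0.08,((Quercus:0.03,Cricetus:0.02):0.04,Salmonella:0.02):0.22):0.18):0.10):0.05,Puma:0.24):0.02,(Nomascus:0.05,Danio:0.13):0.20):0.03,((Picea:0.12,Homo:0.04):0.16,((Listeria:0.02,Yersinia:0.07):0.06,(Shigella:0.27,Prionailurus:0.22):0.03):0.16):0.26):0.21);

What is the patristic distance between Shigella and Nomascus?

1.00

The path runs Shigella → … → MRCA → … → Nomascus; the MRCA is the node subtending ((((Apis,((Panthera,Salmo),(Staphylococcus,((Quercus,Cricetus),Salmonella)))),Puma),(Nomascus,Danio)),((Picea,Homo),((Listeria,Yersinia),(Shigella,Prionailurus)))).
Branch lengths along that path: 0.27 + 0.03 + 0.16 + 0.26 + 0.03 + 0.20 + 0.05 = 1.00.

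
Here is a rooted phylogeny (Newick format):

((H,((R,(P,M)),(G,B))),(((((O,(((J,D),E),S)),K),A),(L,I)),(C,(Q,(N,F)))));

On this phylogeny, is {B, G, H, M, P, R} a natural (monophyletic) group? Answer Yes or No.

The most recent common ancestor of these taxa subtends (H,((R,(P,M)),(G,B))).
That clade has exactly 6 tips — every listed taxon and nothing else — so the group is monophyletic.

Yes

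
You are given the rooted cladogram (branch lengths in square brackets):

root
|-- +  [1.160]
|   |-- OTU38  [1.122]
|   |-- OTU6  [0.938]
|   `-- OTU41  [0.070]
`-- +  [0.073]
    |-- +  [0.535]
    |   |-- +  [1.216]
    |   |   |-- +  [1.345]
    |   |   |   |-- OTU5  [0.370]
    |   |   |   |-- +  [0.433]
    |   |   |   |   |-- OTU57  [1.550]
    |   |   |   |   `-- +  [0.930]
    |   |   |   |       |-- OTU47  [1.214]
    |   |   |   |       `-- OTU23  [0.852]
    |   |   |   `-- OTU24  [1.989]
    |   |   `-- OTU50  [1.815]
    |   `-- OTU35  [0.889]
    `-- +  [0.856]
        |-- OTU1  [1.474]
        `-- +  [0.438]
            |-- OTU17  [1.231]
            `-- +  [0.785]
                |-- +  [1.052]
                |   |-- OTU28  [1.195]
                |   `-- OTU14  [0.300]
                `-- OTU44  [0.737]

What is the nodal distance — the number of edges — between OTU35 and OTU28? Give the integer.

The MRCA of OTU35 and OTU28 is the node subtending ((((OTU5,(OTU57,(OTU47,OTU23)),OTU24),OTU50),OTU35),(OTU1,(OTU17,((OTU28,OTU14),OTU44)))).
From OTU35 up to that node: 2 branches. From OTU28 up to the same node: 5 branches. Total: 2 + 5 = 7.

7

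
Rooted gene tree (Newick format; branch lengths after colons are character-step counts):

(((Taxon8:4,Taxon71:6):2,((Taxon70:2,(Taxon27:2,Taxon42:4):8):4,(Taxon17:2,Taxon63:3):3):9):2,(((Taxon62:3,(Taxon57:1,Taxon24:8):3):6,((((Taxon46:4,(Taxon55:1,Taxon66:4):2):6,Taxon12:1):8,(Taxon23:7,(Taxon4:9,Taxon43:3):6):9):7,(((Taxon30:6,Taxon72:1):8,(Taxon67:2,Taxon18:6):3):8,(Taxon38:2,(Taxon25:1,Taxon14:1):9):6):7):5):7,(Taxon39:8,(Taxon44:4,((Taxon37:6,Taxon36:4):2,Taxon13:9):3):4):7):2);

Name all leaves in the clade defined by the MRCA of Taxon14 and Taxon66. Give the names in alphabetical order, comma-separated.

Taxon12, Taxon14, Taxon18, Taxon23, Taxon25, Taxon30, Taxon38, Taxon4, Taxon43, Taxon46, Taxon55, Taxon66, Taxon67, Taxon72

Tracing Taxon14: it sits inside (Taxon25,Taxon14).
Tracing Taxon66: it sits inside (Taxon55,Taxon66).
The smallest clade enclosing both is ((((Taxon46,(Taxon55,Taxon66)),Taxon12),(Taxon23,(Taxon4,Taxon43))),(((Taxon30,Taxon72),(Taxon67,Taxon18)),(Taxon38,(Taxon25,Taxon14)))); the answer is its 14 terminal taxa in alphabetical order.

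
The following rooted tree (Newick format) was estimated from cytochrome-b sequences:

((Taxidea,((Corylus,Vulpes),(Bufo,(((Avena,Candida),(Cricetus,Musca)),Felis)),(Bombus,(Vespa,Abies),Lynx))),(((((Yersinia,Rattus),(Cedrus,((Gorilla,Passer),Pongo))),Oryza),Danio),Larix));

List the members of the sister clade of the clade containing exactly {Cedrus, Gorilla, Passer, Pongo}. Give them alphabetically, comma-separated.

The clade containing exactly {Cedrus, Gorilla, Passer, Pongo} attaches to the tree at the node subtending ((Yersinia,Rattus),(Cedrus,((Gorilla,Passer),Pongo))).
The other lineage descending from that same node — the sister group — is (Yersinia,Rattus); its 2 tips in alphabetical order are the answer.

Rattus, Yersinia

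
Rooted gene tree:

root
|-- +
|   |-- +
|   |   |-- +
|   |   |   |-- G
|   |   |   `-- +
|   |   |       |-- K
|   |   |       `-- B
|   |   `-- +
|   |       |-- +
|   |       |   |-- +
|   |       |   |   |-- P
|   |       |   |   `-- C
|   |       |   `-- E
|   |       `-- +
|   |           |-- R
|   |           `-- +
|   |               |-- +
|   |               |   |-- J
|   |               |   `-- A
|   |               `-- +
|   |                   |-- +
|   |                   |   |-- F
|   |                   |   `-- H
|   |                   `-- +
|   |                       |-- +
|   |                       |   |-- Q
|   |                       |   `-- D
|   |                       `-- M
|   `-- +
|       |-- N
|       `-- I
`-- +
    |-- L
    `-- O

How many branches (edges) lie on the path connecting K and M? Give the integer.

The MRCA of K and M is the node subtending ((G,(K,B)),(((P,C),E),(R,((J,A),((F,H),((Q,D),M)))))).
From K up to that node: 3 branches. From M up to the same node: 6 branches. Total: 3 + 6 = 9.

9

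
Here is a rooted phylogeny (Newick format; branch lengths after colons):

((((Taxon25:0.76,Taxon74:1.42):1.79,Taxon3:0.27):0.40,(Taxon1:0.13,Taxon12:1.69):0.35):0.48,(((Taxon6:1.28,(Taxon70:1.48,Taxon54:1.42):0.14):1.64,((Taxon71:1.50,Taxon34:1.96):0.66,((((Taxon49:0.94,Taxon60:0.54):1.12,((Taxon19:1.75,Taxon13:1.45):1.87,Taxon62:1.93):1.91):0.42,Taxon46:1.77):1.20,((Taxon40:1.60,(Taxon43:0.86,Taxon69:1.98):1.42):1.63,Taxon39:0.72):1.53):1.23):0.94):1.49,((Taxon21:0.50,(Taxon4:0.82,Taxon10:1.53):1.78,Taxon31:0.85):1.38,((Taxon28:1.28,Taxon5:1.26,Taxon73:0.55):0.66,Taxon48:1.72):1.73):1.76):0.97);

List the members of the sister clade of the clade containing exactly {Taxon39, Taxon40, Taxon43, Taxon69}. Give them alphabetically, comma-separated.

Taxon13, Taxon19, Taxon46, Taxon49, Taxon60, Taxon62

The clade containing exactly {Taxon39, Taxon40, Taxon43, Taxon69} attaches to the tree at the node subtending ((((Taxon49,Taxon60),((Taxon19,Taxon13),Taxon62)),Taxon46),((Taxon40,(Taxon43,Taxon69)),Taxon39)).
The other lineage descending from that same node — the sister group — is (((Taxon49,Taxon60),((Taxon19,Taxon13),Taxon62)),Taxon46); its 6 tips in alphabetical order are the answer.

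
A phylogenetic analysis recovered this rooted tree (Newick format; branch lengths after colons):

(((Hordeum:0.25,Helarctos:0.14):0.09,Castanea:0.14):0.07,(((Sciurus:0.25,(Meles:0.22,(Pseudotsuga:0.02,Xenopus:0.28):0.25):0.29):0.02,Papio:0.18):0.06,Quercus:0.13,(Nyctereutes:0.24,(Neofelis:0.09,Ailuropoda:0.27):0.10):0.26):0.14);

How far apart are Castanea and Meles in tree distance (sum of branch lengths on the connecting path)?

The path runs Castanea → … → MRCA → … → Meles; the MRCA is the root of the tree.
Branch lengths along that path: 0.14 + 0.07 + 0.14 + 0.06 + 0.02 + 0.29 + 0.22 = 0.94.

0.94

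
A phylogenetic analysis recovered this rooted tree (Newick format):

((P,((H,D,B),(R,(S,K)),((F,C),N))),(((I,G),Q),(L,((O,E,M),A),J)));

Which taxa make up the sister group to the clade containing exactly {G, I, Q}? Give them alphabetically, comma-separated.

A, E, J, L, M, O

The clade containing exactly {G, I, Q} attaches to the tree at the node subtending (((I,G),Q),(L,((O,E,M),A),J)).
The other lineage descending from that same node — the sister group — is (L,((O,E,M),A),J); its 6 tips in alphabetical order are the answer.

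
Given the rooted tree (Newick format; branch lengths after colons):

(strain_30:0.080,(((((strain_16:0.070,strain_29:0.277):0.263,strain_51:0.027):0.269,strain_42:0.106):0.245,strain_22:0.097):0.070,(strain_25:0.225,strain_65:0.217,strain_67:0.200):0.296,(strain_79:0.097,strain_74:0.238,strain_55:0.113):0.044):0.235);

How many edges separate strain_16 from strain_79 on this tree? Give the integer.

7

The MRCA of strain_16 and strain_79 is the node subtending (((((strain_16,strain_29),strain_51),strain_42),strain_22),(strain_25,strain_65,strain_67),(strain_79,strain_74,strain_55)).
From strain_16 up to that node: 5 branches. From strain_79 up to the same node: 2 branches. Total: 5 + 2 = 7.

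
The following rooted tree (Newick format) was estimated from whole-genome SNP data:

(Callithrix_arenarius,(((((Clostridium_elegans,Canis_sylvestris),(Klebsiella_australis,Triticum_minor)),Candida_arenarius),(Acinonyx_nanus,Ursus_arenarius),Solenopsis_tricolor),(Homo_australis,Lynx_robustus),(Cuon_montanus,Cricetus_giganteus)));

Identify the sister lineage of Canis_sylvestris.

Canis_sylvestris attaches to the tree at the node subtending (Clostridium_elegans,Canis_sylvestris).
The other lineage descending from that same node — the sister group — is the single tip Clostridium_elegans.

Clostridium_elegans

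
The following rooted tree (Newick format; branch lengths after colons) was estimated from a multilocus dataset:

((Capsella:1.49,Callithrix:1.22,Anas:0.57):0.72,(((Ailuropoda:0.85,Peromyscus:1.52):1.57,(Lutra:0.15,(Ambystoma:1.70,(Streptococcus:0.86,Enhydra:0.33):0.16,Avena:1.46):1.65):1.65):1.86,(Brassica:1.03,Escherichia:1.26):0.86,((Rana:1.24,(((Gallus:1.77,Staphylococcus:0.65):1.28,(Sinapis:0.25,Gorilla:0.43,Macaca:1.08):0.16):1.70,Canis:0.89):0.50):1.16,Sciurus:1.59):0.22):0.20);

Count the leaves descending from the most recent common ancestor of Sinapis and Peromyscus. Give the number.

17

The MRCA of Sinapis and Peromyscus is the node subtending (((Ailuropoda,Peromyscus),(Lutra,(Ambystoma,(Streptococcus,Enhydra),Avena))),(Brassica,Escherichia),((Rana,(((Gallus,Staphylococcus),(Sinapis,Gorilla,Macaca)),Canis)),Sciurus)).
That clade contains 17 terminal taxa: Ailuropoda, Ambystoma, Avena, Brassica, Canis, Enhydra, Escherichia, Gallus, Gorilla, Lutra, Macaca, Peromyscus, Rana, Sciurus, Sinapis, Staphylococcus, Streptococcus.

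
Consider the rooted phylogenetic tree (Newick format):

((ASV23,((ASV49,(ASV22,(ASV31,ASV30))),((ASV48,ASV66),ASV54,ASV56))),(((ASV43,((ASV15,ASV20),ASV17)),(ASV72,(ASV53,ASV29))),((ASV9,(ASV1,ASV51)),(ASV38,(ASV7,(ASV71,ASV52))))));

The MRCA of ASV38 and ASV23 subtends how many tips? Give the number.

23

The MRCA of ASV38 and ASV23 is the root, so the clade is the entire tree.
That clade contains 23 terminal taxa: ASV1, ASV15, ASV17, ASV20, ASV22, ASV23, ASV29, ASV30, ASV31, ASV38, ASV43, ASV48, ASV49, ASV51, ASV52, ASV53, ASV54, ASV56, ASV66, ASV7, ASV71, ASV72, ASV9.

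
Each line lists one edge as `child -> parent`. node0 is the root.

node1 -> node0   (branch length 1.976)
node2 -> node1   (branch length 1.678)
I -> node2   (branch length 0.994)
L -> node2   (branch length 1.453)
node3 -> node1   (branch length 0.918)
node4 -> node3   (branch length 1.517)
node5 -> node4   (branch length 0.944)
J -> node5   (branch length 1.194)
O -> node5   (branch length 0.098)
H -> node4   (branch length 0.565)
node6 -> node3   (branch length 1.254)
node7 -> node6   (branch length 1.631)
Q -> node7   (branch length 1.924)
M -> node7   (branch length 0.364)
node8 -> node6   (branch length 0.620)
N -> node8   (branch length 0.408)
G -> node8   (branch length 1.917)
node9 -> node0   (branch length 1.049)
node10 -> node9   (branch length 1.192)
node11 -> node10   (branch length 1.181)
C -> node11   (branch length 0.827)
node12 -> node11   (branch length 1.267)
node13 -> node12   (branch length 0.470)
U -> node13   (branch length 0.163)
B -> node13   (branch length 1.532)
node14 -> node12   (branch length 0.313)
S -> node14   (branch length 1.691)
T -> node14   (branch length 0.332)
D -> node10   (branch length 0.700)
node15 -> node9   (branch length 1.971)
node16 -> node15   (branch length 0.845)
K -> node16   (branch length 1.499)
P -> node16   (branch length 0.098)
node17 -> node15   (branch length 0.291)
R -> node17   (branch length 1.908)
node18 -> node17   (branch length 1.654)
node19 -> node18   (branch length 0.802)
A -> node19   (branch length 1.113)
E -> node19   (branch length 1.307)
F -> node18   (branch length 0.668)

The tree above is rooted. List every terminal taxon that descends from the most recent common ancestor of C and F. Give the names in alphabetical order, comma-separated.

A, B, C, D, E, F, K, P, R, S, T, U

Tracing C: it sits inside (C,((U,B),(S,T))).
Tracing F: it sits inside ((A,E),F).
The smallest clade enclosing both is (((C,((U,B),(S,T))),D),((K,P),(R,((A,E),F)))); the answer is its 12 terminal taxa in alphabetical order.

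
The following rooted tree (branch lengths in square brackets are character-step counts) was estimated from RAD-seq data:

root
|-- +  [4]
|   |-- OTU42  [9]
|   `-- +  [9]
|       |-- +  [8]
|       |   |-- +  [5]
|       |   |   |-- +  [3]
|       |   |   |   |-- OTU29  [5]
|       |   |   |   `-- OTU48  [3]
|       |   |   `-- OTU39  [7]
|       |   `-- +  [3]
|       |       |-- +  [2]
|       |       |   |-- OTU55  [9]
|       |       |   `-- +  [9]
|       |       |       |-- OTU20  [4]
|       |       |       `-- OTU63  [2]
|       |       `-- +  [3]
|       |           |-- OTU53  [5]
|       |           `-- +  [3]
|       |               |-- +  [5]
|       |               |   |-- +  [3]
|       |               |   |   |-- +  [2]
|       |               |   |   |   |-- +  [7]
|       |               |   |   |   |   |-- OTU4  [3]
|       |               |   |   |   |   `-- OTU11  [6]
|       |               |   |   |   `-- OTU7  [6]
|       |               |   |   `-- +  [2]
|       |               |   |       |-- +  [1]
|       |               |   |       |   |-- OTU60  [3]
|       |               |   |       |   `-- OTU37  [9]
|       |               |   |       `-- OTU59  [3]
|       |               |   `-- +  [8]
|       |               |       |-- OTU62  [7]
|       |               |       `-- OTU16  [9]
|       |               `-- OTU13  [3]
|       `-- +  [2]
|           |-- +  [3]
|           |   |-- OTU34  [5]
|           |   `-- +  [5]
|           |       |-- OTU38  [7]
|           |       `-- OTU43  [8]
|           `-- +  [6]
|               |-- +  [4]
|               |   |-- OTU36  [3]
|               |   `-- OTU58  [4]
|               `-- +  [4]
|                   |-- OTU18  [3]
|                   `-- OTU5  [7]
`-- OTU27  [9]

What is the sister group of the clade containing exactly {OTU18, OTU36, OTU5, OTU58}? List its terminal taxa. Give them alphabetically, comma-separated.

OTU34, OTU38, OTU43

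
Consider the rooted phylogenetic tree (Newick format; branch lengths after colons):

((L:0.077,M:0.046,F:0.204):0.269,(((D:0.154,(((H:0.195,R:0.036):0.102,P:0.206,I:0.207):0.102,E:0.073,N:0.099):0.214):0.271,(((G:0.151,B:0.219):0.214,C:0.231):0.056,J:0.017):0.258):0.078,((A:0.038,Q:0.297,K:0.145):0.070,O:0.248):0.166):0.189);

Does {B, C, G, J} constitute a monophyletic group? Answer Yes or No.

Yes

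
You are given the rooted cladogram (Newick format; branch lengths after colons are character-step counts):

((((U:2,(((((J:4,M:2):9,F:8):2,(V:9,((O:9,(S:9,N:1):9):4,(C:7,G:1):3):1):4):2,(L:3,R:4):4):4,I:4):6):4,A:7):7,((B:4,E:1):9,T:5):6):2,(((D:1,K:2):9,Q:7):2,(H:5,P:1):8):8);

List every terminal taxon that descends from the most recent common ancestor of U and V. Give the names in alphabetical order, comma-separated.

Tracing U: it sits inside (U,(((((J,M),F),(V,((O,(S,N)),(C,G)))),(L,R)),I)).
Tracing V: it sits inside (V,((O,(S,N)),(C,G))).
The smallest clade enclosing both is (U,(((((J,M),F),(V,((O,(S,N)),(C,G)))),(L,R)),I)); the answer is its 13 terminal taxa in alphabetical order.

C, F, G, I, J, L, M, N, O, R, S, U, V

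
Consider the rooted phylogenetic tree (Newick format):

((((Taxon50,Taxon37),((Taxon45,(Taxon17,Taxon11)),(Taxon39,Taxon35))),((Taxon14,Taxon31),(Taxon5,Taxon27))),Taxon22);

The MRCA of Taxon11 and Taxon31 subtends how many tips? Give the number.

The MRCA of Taxon11 and Taxon31 is the node subtending (((Taxon50,Taxon37),((Taxon45,(Taxon17,Taxon11)),(Taxon39,Taxon35))),((Taxon14,Taxon31),(Taxon5,Taxon27))).
That clade contains 11 terminal taxa: Taxon11, Taxon14, Taxon17, Taxon27, Taxon31, Taxon35, Taxon37, Taxon39, Taxon45, Taxon5, Taxon50.

11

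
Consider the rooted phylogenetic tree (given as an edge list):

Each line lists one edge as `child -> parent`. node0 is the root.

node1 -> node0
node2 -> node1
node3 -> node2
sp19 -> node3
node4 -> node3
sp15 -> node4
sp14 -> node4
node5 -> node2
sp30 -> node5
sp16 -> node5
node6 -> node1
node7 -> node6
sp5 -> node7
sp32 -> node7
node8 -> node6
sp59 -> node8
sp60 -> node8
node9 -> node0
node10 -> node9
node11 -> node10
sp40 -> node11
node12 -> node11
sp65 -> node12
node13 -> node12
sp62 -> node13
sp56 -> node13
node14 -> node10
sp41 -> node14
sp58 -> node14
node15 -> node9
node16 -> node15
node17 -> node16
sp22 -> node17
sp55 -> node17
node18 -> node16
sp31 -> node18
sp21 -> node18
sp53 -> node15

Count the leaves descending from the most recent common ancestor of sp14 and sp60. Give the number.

9

The MRCA of sp14 and sp60 is the node subtending (((sp19,(sp15,sp14)),(sp30,sp16)),((sp5,sp32),(sp59,sp60))).
That clade contains 9 terminal taxa: sp14, sp15, sp16, sp19, sp30, sp32, sp5, sp59, sp60.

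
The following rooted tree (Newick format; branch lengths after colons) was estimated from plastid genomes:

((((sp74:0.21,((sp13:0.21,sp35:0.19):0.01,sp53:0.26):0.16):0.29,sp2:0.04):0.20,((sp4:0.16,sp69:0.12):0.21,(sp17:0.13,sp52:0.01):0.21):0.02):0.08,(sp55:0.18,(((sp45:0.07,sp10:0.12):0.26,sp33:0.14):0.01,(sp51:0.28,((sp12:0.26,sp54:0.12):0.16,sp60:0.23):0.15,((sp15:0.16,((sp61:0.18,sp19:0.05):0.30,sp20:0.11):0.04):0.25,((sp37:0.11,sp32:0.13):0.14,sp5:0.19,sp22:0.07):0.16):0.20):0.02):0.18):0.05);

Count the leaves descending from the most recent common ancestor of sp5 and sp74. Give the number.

25

The MRCA of sp5 and sp74 is the root, so the clade is the entire tree.
That clade contains 25 terminal taxa: sp10, sp12, sp13, sp15, sp17, sp19, sp2, sp20, sp22, sp32, sp33, sp35, sp37, sp4, sp45, sp5, sp51, sp52, sp53, sp54, sp55, sp60, sp61, sp69, sp74.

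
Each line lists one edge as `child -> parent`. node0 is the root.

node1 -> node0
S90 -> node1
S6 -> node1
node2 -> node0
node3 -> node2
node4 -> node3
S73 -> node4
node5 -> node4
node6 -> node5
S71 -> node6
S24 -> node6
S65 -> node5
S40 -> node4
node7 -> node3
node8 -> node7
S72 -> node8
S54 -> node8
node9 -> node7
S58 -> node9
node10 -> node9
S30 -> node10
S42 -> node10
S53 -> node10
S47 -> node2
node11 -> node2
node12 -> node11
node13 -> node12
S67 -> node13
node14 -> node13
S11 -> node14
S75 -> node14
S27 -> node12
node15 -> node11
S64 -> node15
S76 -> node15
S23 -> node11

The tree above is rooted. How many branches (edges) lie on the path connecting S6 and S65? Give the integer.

7

The MRCA of S6 and S65 is the root of the tree.
From S6 up to that node: 2 branches. From S65 up to the same node: 5 branches. Total: 2 + 5 = 7.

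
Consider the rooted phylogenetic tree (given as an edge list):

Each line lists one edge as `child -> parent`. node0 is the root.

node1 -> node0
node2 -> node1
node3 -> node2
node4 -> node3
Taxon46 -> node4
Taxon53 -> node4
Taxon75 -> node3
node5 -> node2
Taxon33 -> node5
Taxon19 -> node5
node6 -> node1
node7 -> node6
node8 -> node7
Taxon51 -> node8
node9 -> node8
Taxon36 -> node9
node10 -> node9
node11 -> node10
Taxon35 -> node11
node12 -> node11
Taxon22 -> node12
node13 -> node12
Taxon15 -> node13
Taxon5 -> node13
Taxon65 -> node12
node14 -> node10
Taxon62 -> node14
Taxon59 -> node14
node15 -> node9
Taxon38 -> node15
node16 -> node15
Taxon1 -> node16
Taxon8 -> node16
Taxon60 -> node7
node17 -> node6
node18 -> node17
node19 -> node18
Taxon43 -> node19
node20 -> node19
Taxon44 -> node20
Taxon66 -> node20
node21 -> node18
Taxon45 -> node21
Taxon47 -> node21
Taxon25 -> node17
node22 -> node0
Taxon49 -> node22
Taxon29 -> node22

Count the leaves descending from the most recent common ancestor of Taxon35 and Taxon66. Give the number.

The MRCA of Taxon35 and Taxon66 is the node subtending (((Taxon51,(Taxon36,((Taxon35,(Taxon22,(Taxon15,Taxon5),Taxon65)),(Taxon62,Taxon59)),(Taxon38,(Taxon1,Taxon8)))),Taxon60),(((Taxon43,(Taxon44,Taxon66)),(Taxon45,Taxon47)),Taxon25)).
That clade contains 19 terminal taxa: Taxon1, Taxon15, Taxon22, Taxon25, Taxon35, Taxon36, Taxon38, Taxon43, Taxon44, Taxon45, Taxon47, Taxon5, Taxon51, Taxon59, Taxon60, Taxon62, Taxon65, Taxon66, Taxon8.

19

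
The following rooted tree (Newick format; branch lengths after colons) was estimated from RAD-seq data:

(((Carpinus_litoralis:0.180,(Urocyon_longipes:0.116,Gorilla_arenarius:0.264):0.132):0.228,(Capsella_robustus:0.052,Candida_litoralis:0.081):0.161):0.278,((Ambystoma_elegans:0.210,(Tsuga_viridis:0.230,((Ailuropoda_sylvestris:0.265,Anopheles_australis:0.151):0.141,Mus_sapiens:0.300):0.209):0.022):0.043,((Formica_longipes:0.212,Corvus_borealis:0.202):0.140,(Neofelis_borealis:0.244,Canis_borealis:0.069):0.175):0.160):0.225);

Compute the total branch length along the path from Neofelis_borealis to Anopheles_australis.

The path runs Neofelis_borealis → … → MRCA → … → Anopheles_australis; the MRCA is the node subtending ((Ambystoma_elegans,(Tsuga_viridis,((Ailuropoda_sylvestris,Anopheles_australis),Mus_sapiens))),((Formica_longipes,Corvus_borealis),(Neofelis_borealis,Canis_borealis))).
Branch lengths along that path: 0.244 + 0.175 + 0.160 + 0.043 + 0.022 + 0.209 + 0.141 + 0.151 = 1.145.

1.145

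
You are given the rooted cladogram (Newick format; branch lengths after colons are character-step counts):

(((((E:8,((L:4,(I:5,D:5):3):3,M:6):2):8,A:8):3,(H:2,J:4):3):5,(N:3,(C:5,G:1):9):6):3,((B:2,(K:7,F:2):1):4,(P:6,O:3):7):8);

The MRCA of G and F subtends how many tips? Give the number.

16

The MRCA of G and F is the root, so the clade is the entire tree.
That clade contains 16 terminal taxa: A, B, C, D, E, F, G, H, I, J, K, L, M, N, O, P.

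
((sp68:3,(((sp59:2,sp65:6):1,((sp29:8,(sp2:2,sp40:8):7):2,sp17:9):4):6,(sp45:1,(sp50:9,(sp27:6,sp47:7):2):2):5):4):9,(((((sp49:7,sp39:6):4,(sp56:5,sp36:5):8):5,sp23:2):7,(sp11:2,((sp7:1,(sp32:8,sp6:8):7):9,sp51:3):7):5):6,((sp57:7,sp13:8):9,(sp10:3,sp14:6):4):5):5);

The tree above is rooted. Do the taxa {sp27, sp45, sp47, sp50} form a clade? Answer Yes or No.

The most recent common ancestor of these taxa subtends (sp45,(sp50,(sp27,sp47))).
That clade has exactly 4 tips — every listed taxon and nothing else — so the group is monophyletic.

Yes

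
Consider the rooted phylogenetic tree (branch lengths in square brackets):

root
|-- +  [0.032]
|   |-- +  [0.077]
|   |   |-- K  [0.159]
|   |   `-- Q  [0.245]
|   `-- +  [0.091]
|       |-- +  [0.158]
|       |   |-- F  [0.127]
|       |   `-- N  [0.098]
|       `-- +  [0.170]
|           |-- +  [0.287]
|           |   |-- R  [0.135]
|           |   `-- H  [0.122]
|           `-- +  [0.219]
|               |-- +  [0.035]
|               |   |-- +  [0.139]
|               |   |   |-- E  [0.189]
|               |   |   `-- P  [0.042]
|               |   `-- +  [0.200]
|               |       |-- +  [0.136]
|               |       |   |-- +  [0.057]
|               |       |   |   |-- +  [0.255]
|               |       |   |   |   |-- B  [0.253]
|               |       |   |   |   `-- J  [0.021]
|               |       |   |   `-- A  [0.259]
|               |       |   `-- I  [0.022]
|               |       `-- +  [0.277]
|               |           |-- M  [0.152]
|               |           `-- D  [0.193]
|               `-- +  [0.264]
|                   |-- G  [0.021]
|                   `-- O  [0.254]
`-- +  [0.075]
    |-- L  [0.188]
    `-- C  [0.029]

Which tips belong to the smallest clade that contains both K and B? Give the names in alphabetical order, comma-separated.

A, B, D, E, F, G, H, I, J, K, M, N, O, P, Q, R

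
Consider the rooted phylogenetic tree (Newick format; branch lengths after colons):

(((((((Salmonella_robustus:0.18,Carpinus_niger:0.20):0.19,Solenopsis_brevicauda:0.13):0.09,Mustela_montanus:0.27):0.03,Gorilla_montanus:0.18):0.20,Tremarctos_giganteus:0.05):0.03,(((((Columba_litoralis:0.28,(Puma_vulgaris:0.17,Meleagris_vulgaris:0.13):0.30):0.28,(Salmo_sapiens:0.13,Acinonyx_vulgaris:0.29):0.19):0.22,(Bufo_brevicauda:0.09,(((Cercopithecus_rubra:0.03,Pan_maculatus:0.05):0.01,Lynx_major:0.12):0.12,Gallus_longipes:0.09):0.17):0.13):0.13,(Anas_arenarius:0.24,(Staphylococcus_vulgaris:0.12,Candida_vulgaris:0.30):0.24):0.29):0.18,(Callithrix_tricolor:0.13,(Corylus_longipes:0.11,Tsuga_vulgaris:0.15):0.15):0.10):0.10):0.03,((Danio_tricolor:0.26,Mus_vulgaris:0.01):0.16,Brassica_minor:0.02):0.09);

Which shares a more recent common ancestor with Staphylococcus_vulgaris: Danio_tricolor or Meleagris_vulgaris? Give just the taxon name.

Meleagris_vulgaris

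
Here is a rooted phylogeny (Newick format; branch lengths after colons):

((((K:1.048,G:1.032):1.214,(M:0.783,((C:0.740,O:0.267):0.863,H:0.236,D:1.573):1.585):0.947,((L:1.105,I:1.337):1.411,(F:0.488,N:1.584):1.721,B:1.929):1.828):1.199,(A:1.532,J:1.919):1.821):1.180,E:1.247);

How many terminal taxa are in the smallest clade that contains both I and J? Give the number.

14

The MRCA of I and J is the node subtending (((K,G),(M,((C,O),H,D)),((L,I),(F,N),B)),(A,J)).
That clade contains 14 terminal taxa: A, B, C, D, F, G, H, I, J, K, L, M, N, O.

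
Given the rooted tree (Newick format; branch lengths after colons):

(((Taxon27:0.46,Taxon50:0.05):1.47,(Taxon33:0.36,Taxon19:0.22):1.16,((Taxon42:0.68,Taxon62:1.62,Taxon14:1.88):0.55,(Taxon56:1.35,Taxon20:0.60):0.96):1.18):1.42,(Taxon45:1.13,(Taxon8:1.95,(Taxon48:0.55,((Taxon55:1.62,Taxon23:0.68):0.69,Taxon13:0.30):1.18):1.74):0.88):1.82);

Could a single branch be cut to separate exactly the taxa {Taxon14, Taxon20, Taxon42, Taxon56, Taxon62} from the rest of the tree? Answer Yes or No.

The most recent common ancestor of these taxa subtends ((Taxon42,Taxon62,Taxon14),(Taxon56,Taxon20)).
That clade has exactly 5 tips — every listed taxon and nothing else — so the group is monophyletic.

Yes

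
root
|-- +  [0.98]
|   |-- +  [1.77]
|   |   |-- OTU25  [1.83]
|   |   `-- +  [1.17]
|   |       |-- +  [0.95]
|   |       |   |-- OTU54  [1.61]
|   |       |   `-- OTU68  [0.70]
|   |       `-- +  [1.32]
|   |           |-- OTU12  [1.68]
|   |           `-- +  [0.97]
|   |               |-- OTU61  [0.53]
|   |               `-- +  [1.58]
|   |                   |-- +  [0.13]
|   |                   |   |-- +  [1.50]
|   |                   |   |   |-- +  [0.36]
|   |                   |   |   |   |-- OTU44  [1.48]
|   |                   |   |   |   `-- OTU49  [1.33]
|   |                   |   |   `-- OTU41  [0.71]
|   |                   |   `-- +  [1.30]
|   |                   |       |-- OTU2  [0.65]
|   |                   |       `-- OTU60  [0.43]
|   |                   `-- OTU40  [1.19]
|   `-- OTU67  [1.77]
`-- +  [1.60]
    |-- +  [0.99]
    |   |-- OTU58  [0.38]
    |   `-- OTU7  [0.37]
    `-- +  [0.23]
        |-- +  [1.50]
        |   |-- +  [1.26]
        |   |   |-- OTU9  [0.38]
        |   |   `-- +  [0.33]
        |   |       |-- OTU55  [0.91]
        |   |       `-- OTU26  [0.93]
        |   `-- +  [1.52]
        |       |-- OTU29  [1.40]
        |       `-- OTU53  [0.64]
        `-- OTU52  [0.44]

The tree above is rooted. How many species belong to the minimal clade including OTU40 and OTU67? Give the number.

The MRCA of OTU40 and OTU67 is the node subtending ((OTU25,((OTU54,OTU68),(OTU12,(OTU61,((((OTU44,OTU49),OTU41),(OTU2,OTU60)),OTU40))))),OTU67).
That clade contains 12 terminal taxa: OTU12, OTU2, OTU25, OTU40, OTU41, OTU44, OTU49, OTU54, OTU60, OTU61, OTU67, OTU68.

12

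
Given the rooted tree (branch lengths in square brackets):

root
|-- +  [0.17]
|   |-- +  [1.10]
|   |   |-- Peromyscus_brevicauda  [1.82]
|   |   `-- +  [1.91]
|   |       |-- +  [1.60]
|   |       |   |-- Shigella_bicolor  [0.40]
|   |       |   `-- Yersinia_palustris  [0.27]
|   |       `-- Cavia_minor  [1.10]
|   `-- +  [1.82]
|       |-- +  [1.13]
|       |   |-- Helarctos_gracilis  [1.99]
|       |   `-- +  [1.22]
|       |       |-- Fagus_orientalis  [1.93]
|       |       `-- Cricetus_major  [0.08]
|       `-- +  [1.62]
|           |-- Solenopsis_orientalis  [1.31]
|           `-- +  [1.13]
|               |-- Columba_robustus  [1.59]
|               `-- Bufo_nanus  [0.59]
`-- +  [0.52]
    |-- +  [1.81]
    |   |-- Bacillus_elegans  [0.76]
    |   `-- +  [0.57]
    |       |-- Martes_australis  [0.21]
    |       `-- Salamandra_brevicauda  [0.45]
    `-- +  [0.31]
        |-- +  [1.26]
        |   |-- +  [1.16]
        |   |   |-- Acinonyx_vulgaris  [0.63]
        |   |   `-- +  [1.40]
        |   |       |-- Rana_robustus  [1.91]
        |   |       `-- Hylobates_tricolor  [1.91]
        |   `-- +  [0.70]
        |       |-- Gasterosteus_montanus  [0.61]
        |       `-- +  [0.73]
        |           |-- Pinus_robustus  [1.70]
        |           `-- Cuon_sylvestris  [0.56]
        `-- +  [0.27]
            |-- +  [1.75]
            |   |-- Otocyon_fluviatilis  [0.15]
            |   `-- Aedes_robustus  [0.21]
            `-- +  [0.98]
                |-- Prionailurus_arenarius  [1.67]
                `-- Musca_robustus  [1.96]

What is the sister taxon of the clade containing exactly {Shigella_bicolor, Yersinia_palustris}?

The clade containing exactly {Shigella_bicolor, Yersinia_palustris} attaches to the tree at the node subtending ((Shigella_bicolor,Yersinia_palustris),Cavia_minor).
The other lineage descending from that same node — the sister group — is the single tip Cavia_minor.

Cavia_minor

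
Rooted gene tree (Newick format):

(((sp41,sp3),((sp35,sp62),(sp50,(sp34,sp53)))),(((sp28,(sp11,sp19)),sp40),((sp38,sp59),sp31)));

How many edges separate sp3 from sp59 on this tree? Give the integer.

7

The MRCA of sp3 and sp59 is the root of the tree.
From sp3 up to that node: 3 branches. From sp59 up to the same node: 4 branches. Total: 3 + 4 = 7.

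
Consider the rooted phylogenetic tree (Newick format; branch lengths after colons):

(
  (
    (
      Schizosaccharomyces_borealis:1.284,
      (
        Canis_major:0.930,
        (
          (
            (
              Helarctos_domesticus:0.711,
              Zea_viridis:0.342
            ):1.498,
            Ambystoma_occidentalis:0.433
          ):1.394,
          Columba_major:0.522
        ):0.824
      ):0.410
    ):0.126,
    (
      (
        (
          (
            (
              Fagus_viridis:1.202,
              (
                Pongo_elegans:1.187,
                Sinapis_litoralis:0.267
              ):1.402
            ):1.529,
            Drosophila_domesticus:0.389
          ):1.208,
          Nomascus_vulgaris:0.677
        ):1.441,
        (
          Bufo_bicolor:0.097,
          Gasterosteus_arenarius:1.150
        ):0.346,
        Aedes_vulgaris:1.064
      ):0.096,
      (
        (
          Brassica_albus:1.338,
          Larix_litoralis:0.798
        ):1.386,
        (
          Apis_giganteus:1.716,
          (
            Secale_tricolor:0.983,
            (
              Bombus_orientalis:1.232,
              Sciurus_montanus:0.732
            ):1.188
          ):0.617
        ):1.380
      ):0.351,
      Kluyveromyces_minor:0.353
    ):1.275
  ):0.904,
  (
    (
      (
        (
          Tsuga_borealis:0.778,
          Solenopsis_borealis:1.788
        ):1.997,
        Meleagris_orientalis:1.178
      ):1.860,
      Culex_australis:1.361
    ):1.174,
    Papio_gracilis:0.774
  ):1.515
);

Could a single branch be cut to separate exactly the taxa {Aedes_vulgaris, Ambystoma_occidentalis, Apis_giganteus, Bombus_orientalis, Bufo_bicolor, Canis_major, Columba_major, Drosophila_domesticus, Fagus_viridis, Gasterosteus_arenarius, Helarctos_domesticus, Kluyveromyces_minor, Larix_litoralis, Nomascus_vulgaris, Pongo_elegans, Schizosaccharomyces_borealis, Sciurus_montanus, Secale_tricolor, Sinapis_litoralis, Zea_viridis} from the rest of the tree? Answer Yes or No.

No

The MRCA of the listed taxa subtends ((Schizosaccharomyces_borealis,(Canis_major,(((Helarctos_domesticus,Zea_viridis),Ambystoma_occidentalis),Columba_major))),(((((Fagus_viridis,(Pongo_elegans,Sinapis_litoralis)),Drosophila_domesticus),Nomascus_vulgaris),(Bufo_bicolor,Gasterosteus_arenarius),Aedes_vulgaris),((Brassica_albus,Larix_litoralis),(Apis_giganteus,(Secale_tricolor,(Bombus_orientalis,Sciurus_montanus)))),Kluyveromyces_minor)).
That clade also contains Brassica_albus, which is not in the proposed group, so the group is not monophyletic.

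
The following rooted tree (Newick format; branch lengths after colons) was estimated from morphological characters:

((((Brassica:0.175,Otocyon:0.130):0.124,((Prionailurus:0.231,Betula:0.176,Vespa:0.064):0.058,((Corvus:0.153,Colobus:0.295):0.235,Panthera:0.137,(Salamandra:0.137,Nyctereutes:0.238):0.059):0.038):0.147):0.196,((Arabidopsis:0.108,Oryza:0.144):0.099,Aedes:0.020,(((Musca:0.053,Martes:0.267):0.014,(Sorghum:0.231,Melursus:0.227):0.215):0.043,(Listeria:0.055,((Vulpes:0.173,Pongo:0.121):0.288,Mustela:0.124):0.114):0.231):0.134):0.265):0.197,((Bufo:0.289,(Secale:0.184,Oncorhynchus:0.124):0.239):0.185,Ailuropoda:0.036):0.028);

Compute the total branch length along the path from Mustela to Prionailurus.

1.500

The path runs Mustela → … → MRCA → … → Prionailurus; the MRCA is the node subtending (((Brassica,Otocyon),((Prionailurus,Betula,Vespa),((Corvus,Colobus),Panthera,(Salamandra,Nyctereutes)))),((Arabidopsis,Oryza),Aedes,(((Musca,Martes),(Sorghum,Melursus)),(Listeria,((Vulpes,Pongo),Mustela))))).
Branch lengths along that path: 0.124 + 0.114 + 0.231 + 0.134 + 0.265 + 0.196 + 0.147 + 0.058 + 0.231 = 1.500.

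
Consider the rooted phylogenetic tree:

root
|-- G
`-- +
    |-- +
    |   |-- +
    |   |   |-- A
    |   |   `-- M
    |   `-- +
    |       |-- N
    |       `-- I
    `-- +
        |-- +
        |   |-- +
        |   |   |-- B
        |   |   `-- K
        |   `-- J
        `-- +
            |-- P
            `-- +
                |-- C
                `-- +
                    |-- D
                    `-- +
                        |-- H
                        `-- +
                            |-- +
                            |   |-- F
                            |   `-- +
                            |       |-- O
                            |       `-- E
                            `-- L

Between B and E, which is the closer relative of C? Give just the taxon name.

The MRCA of C and E subtends (C,(D,(H,((F,(O,E)),L)))) (7 taxa).
The MRCA of C and B subtends (((B,K),J),(P,(C,(D,(H,((F,(O,E)),L)))))) (11 taxa).
The first is nested inside the second, so C shares a more recent common ancestor with E.

E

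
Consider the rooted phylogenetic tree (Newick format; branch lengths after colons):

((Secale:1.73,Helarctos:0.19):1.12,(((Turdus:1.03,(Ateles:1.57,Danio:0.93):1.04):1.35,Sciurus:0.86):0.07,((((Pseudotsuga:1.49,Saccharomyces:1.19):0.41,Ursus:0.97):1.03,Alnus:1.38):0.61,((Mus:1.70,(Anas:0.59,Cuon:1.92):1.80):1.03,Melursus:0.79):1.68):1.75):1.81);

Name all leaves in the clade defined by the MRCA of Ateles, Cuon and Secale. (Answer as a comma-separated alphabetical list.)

Tracing Ateles: it sits inside (Ateles,Danio).
Tracing Cuon: it sits inside (Anas,Cuon).
Tracing Secale: it sits inside (Secale,Helarctos).
The smallest clade enclosing all 3 is the whole tree (their MRCA is the root), so the answer is all 14 tips in alphabetical order.

Alnus, Anas, Ateles, Cuon, Danio, Helarctos, Melursus, Mus, Pseudotsuga, Saccharomyces, Sciurus, Secale, Turdus, Ursus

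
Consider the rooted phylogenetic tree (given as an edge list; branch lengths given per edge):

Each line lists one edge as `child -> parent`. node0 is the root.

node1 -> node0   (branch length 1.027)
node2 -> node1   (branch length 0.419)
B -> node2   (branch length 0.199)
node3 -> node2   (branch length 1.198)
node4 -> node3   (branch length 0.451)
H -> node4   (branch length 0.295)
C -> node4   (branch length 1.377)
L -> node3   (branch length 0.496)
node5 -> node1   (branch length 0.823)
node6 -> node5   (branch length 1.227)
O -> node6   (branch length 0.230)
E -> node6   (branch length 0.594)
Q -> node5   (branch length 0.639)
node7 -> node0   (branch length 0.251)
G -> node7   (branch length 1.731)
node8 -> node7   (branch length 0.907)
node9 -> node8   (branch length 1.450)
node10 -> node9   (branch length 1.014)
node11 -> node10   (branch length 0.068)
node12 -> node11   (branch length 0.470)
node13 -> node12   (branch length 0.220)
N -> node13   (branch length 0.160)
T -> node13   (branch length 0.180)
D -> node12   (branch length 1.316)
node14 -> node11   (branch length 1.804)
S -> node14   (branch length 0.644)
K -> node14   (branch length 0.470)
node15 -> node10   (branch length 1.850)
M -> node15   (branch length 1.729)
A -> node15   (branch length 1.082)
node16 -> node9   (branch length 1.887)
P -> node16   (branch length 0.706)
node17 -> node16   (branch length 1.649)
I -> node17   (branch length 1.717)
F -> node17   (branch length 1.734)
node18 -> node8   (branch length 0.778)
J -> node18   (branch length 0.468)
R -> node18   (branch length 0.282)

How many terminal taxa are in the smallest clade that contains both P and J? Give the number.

12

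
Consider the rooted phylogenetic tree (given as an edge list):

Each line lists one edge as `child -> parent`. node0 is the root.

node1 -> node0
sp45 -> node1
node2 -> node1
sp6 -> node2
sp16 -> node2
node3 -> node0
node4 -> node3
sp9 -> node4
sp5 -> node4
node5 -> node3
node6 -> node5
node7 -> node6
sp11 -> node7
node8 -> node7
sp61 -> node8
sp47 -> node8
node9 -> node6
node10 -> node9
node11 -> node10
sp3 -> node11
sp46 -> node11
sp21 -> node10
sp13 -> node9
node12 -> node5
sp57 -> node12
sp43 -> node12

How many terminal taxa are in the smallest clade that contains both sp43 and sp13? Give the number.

9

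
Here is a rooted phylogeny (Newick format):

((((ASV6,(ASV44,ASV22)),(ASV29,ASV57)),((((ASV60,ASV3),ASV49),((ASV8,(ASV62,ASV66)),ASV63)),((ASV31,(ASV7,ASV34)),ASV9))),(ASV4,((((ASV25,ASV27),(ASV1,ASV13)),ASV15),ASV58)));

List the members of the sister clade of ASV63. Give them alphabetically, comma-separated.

ASV63 attaches to the tree at the node subtending ((ASV8,(ASV62,ASV66)),ASV63).
The other lineage descending from that same node — the sister group — is (ASV8,(ASV62,ASV66)); its 3 tips in alphabetical order are the answer.

ASV62, ASV66, ASV8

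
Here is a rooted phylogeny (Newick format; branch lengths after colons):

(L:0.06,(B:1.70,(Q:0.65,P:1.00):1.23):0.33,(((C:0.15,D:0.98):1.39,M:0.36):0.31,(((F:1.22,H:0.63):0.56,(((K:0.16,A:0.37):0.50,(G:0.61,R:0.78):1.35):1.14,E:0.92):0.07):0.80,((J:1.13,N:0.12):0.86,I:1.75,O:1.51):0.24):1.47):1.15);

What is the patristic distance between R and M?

6.28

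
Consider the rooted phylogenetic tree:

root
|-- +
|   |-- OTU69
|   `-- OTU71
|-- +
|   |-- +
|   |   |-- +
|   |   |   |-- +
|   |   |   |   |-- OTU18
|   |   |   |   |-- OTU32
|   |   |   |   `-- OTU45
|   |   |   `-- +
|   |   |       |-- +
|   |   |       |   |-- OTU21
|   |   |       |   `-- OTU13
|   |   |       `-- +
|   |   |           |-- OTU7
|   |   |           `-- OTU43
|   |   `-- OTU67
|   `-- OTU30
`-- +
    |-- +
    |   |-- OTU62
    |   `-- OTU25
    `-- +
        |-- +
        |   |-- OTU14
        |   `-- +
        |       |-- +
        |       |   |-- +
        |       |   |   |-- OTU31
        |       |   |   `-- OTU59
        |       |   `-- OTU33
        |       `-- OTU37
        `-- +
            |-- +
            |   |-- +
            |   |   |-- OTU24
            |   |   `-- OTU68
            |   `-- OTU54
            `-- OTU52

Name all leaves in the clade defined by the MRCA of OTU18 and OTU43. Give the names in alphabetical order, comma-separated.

OTU13, OTU18, OTU21, OTU32, OTU43, OTU45, OTU7

Tracing OTU18: it sits inside (OTU18,OTU32,OTU45).
Tracing OTU43: it sits inside (OTU7,OTU43).
The smallest clade enclosing both is ((OTU18,OTU32,OTU45),((OTU21,OTU13),(OTU7,OTU43))); the answer is its 7 terminal taxa in alphabetical order.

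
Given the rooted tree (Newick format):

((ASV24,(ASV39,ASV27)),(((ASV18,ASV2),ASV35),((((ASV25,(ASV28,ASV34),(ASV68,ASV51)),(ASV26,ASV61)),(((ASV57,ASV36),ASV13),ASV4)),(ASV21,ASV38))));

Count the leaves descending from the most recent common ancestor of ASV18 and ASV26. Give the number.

The MRCA of ASV18 and ASV26 is the node subtending (((ASV18,ASV2),ASV35),((((ASV25,(ASV28,ASV34),(ASV68,ASV51)),(ASV26,ASV61)),(((ASV57,ASV36),ASV13),ASV4)),(ASV21,ASV38))).
That clade contains 16 terminal taxa: ASV13, ASV18, ASV2, ASV21, ASV25, ASV26, ASV28, ASV34, ASV35, ASV36, ASV38, ASV4, ASV51, ASV57, ASV61, ASV68.

16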